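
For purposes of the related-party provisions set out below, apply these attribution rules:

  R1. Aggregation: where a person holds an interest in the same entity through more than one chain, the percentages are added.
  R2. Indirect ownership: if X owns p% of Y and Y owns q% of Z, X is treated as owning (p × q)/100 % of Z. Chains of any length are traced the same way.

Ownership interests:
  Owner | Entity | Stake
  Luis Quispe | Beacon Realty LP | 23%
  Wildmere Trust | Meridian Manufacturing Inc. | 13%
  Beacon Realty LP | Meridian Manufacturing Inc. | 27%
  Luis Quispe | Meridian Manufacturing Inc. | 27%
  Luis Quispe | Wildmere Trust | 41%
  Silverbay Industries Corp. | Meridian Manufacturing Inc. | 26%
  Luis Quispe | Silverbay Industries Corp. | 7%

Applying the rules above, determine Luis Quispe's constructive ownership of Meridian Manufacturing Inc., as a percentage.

Chain via Silverbay Industries Corp. (R2): 7% × 26% = 1.82% of Meridian Manufacturing Inc.
Chain via Wildmere Trust (R2): 41% × 13% = 5.33% of Meridian Manufacturing Inc.
Chain via Beacon Realty LP (R2): 23% × 27% = 6.21% of Meridian Manufacturing Inc.
Direct interest in Meridian Manufacturing Inc: 27%.
Aggregating (R1): 1.82% + 5.33% + 6.21% + 27% = 40.36%.

40.36%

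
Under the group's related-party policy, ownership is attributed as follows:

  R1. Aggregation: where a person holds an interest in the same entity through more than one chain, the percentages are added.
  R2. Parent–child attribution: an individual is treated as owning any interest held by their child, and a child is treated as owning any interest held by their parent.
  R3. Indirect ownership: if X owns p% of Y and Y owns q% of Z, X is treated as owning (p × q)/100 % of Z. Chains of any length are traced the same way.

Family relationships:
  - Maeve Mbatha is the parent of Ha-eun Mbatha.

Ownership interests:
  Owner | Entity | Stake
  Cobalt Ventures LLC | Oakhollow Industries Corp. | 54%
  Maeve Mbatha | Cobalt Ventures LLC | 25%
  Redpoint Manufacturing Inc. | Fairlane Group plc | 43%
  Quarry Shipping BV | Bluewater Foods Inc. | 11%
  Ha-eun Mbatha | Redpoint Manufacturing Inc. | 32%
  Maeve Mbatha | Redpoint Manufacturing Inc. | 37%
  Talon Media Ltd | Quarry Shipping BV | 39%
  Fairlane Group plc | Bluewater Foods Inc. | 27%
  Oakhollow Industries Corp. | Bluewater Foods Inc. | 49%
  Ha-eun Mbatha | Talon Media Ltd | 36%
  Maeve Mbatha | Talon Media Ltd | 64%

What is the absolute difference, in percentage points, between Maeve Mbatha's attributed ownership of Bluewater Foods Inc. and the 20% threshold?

By parent–child attribution (R2), Maeve Mbatha is treated as also owning Ha-eun Mbatha's interest in Redpoint Manufacturing Inc, giving 37% + 32% = 69%.
By parent–child attribution (R2), Maeve Mbatha is treated as also owning Ha-eun Mbatha's interest in Talon Media Ltd, giving 64% + 36% = 100%.
Chain via Redpoint Manufacturing Inc. → Fairlane Group plc (R3): 69% × 43% × 27% = 8.0109% of Bluewater Foods Inc.
Chain via Cobalt Ventures LLC → Oakhollow Industries Corp. (R3): 25% × 54% × 49% = 6.615% of Bluewater Foods Inc.
Chain via Talon Media Ltd → Quarry Shipping BV (R3): 100% × 39% × 11% = 4.29% of Bluewater Foods Inc.
Aggregating (R1): 8.0109% + 6.615% + 4.29% = 18.9159%.
18.9159% falls short of the 20% threshold by 1.0841 percentage points.

1.0841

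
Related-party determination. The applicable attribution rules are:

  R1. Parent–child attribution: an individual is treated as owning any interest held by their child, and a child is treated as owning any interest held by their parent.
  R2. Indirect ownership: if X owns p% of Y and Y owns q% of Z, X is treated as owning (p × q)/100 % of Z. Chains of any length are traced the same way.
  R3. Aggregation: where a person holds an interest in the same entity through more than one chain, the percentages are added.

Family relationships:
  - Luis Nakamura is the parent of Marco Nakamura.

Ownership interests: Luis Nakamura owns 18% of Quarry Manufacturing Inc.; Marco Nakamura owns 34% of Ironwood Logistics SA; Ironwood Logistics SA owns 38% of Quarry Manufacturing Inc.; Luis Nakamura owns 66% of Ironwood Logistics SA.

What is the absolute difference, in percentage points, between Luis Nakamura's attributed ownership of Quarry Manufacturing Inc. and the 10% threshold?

By parent–child attribution (R1), Luis Nakamura is treated as also owning Marco Nakamura's interest in Ironwood Logistics SA, giving 66% + 34% = 100%.
Chain via Ironwood Logistics SA (R2): 100% × 38% = 38% of Quarry Manufacturing Inc.
Direct interest in Quarry Manufacturing Inc: 18%.
Aggregating (R3): 38% + 18% = 56%.
56% exceeds the 10% threshold by 46 percentage points.

46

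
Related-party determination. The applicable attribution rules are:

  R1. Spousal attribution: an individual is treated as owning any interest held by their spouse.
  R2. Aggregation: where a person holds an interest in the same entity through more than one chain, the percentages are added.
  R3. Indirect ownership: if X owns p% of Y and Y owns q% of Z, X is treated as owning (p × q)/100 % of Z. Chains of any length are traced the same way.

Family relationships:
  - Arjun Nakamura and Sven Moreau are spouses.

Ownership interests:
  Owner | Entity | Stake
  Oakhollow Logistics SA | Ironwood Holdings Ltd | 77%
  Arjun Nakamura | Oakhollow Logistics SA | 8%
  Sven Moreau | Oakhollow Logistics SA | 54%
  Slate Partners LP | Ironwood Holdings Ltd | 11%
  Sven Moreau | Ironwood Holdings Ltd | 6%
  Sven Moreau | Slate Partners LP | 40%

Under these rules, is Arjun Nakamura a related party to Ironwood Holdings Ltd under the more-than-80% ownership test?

No

By spousal attribution (R1), Arjun Nakamura is treated as also owning Sven Moreau's interest in Oakhollow Logistics SA, giving 8% + 54% = 62%.
By spousal attribution (R1), Arjun Nakamura is treated as owning Sven Moreau's 40% interest in Slate Partners LP.
By spousal attribution (R1), Arjun Nakamura is treated as owning Sven Moreau's 6% interest in Ironwood Holdings Ltd.
Chain via Oakhollow Logistics SA (R3): 62% × 77% = 47.74% of Ironwood Holdings Ltd.
Chain via Slate Partners LP (R3): 40% × 11% = 4.4% of Ironwood Holdings Ltd.
Direct interest in Ironwood Holdings Ltd: 6%.
Aggregating (R2): 47.74% + 4.4% + 6% = 58.14%.
58.14% does not exceed the 80% threshold, so Arjun is not a related party to Ironwood Holdings Ltd.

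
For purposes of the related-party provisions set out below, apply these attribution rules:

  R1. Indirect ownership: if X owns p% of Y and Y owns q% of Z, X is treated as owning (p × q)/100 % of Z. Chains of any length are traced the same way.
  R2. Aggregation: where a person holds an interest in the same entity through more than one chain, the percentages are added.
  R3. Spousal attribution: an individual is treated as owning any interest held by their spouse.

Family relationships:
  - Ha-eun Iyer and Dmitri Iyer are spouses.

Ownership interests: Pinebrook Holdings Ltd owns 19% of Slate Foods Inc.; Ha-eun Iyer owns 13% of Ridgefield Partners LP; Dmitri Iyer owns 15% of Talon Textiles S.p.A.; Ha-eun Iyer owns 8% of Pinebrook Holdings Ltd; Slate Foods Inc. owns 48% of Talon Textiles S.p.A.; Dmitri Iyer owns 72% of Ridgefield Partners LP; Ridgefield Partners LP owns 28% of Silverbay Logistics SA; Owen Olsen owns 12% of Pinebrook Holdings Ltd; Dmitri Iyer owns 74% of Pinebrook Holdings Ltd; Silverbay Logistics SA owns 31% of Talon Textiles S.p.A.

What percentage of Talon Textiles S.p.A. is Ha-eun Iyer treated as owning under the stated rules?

By spousal attribution (R3), Ha-eun Iyer is treated as also owning Dmitri Iyer's interest in Pinebrook Holdings Ltd, giving 8% + 74% = 82%.
By spousal attribution (R3), Ha-eun Iyer is treated as also owning Dmitri Iyer's interest in Ridgefield Partners LP, giving 13% + 72% = 85%.
By spousal attribution (R3), Ha-eun Iyer is treated as owning Dmitri Iyer's 15% interest in Talon Textiles S.p.A.
Chain via Pinebrook Holdings Ltd → Slate Foods Inc. (R1): 82% × 19% × 48% = 7.4784% of Talon Textiles S.p.A.
Chain via Ridgefield Partners LP → Silverbay Logistics SA (R1): 85% × 28% × 31% = 7.378% of Talon Textiles S.p.A.
Direct interest in Talon Textiles S.p.A: 15%.
Aggregating (R2): 7.4784% + 7.378% + 15% = 29.8564%.

29.8564%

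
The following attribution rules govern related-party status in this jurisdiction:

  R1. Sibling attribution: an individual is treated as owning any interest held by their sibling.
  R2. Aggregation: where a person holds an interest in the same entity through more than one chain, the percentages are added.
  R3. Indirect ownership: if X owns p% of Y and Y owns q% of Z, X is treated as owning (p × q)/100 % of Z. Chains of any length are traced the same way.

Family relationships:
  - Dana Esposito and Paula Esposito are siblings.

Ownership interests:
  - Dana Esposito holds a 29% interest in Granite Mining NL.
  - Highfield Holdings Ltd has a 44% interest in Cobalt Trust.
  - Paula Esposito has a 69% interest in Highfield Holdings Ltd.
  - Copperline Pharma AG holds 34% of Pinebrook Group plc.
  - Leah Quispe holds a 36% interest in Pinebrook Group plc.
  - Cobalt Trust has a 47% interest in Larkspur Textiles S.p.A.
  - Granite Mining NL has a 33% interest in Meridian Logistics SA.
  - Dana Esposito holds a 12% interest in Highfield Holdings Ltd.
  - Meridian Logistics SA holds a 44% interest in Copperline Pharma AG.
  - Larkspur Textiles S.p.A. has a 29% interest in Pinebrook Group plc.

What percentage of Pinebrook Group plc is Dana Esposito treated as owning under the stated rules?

6.289404%

By sibling attribution (R1), Dana Esposito is treated as also owning Paula Esposito's interest in Highfield Holdings Ltd, giving 12% + 69% = 81%.
Chain via Highfield Holdings Ltd → Cobalt Trust → Larkspur Textiles S.p.A. (R3): 81% × 44% × 47% × 29% = 4.857732% of Pinebrook Group plc.
Chain via Granite Mining NL → Meridian Logistics SA → Copperline Pharma AG (R3): 29% × 33% × 44% × 34% = 1.431672% of Pinebrook Group plc.
Aggregating (R2): 4.857732% + 1.431672% = 6.289404%.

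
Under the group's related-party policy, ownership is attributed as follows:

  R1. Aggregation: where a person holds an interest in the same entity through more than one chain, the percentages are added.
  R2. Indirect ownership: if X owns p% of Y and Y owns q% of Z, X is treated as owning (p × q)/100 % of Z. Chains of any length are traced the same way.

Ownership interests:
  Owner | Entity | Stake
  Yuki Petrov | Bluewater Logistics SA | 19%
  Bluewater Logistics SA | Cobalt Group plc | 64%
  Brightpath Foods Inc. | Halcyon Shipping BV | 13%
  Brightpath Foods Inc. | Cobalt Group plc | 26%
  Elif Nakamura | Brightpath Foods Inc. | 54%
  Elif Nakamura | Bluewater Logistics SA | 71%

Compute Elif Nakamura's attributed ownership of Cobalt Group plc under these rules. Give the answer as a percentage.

59.48%

Chain via Brightpath Foods Inc. (R2): 54% × 26% = 14.04% of Cobalt Group plc.
Chain via Bluewater Logistics SA (R2): 71% × 64% = 45.44% of Cobalt Group plc.
Aggregating (R1): 14.04% + 45.44% = 59.48%.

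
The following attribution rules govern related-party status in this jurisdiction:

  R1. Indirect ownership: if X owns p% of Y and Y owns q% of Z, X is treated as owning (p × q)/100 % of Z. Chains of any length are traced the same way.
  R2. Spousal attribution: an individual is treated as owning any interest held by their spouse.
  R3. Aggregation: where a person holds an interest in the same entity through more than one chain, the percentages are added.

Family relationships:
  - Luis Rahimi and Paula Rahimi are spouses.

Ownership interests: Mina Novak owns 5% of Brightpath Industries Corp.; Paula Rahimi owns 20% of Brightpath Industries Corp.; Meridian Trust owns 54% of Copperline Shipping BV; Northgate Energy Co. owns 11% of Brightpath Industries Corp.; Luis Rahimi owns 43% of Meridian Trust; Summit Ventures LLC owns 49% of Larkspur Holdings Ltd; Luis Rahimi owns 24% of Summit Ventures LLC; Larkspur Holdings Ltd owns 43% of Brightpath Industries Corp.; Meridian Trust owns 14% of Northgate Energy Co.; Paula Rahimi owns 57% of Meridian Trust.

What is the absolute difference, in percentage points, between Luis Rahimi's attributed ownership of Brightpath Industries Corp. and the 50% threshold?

By spousal attribution (R2), Luis Rahimi is treated as also owning Paula Rahimi's interest in Meridian Trust, giving 43% + 57% = 100%.
By spousal attribution (R2), Luis Rahimi is treated as owning Paula Rahimi's 20% interest in Brightpath Industries Corp.
Chain via Summit Ventures LLC → Larkspur Holdings Ltd (R1): 24% × 49% × 43% = 5.0568% of Brightpath Industries Corp.
Chain via Meridian Trust → Northgate Energy Co. (R1): 100% × 14% × 11% = 1.54% of Brightpath Industries Corp.
Direct interest in Brightpath Industries Corp: 20%.
Aggregating (R3): 5.0568% + 1.54% + 20% = 26.5968%.
26.5968% falls short of the 50% threshold by 23.4032 percentage points.

23.4032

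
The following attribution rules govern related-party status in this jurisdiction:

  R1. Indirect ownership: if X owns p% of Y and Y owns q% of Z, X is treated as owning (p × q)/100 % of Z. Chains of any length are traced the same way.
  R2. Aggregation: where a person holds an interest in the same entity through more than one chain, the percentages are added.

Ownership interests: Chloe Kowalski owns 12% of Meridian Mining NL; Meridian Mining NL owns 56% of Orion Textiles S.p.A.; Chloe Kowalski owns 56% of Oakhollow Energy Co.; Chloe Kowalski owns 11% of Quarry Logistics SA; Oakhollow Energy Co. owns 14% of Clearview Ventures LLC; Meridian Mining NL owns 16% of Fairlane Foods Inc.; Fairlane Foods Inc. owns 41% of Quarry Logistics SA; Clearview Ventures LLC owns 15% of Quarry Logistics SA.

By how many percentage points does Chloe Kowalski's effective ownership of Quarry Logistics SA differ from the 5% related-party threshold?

Chain via Oakhollow Energy Co. → Clearview Ventures LLC (R1): 56% × 14% × 15% = 1.176% of Quarry Logistics SA.
Chain via Meridian Mining NL → Fairlane Foods Inc. (R1): 12% × 16% × 41% = 0.7872% of Quarry Logistics SA.
Direct interest in Quarry Logistics SA: 11%.
Aggregating (R2): 1.176% + 0.7872% + 11% = 12.9632%.
12.9632% exceeds the 5% threshold by 7.9632 percentage points.

7.9632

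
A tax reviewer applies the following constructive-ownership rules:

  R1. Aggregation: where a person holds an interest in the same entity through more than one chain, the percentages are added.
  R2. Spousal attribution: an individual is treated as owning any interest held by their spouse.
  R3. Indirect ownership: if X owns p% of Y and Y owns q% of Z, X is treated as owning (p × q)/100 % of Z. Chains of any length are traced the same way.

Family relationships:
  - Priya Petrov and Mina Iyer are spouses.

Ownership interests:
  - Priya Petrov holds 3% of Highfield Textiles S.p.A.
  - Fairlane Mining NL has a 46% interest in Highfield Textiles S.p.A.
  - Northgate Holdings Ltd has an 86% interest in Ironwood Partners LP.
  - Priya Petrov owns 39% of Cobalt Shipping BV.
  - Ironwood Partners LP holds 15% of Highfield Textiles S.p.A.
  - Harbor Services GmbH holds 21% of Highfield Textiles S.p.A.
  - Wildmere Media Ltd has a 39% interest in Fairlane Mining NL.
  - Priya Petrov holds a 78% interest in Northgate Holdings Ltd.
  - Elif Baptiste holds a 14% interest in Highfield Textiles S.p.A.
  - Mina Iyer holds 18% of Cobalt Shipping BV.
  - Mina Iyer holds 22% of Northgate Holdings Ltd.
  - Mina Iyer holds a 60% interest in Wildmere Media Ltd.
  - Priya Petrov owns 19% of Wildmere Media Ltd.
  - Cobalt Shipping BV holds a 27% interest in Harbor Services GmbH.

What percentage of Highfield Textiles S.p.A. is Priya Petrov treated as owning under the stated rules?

By spousal attribution (R2), Priya Petrov is treated as also owning Mina Iyer's interest in Cobalt Shipping BV, giving 39% + 18% = 57%.
By spousal attribution (R2), Priya Petrov is treated as also owning Mina Iyer's interest in Wildmere Media Ltd, giving 19% + 60% = 79%.
By spousal attribution (R2), Priya Petrov is treated as also owning Mina Iyer's interest in Northgate Holdings Ltd, giving 78% + 22% = 100%.
Chain via Cobalt Shipping BV → Harbor Services GmbH (R3): 57% × 27% × 21% = 3.2319% of Highfield Textiles S.p.A.
Chain via Wildmere Media Ltd → Fairlane Mining NL (R3): 79% × 39% × 46% = 14.1726% of Highfield Textiles S.p.A.
Chain via Northgate Holdings Ltd → Ironwood Partners LP (R3): 100% × 86% × 15% = 12.9% of Highfield Textiles S.p.A.
Direct interest in Highfield Textiles S.p.A: 3%.
Aggregating (R1): 3.2319% + 14.1726% + 12.9% + 3% = 33.3045%.

33.3045%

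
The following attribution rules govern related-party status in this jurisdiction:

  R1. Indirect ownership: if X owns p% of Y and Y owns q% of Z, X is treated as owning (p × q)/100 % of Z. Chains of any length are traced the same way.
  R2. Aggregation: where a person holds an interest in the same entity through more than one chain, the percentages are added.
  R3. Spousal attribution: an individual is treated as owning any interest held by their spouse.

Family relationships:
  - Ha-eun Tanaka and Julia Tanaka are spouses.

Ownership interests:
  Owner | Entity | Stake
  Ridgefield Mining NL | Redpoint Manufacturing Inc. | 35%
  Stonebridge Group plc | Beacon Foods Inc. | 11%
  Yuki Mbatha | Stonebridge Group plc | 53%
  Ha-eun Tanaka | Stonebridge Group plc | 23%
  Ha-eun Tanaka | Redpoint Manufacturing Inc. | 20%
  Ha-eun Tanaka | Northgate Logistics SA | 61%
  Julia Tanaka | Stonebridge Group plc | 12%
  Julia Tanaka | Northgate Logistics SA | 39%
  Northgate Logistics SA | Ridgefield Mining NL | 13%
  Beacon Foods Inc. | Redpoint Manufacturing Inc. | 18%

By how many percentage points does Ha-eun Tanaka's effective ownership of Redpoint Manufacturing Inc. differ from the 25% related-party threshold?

By spousal attribution (R3), Ha-eun Tanaka is treated as also owning Julia Tanaka's interest in Northgate Logistics SA, giving 61% + 39% = 100%.
By spousal attribution (R3), Ha-eun Tanaka is treated as also owning Julia Tanaka's interest in Stonebridge Group plc, giving 23% + 12% = 35%.
Chain via Northgate Logistics SA → Ridgefield Mining NL (R1): 100% × 13% × 35% = 4.55% of Redpoint Manufacturing Inc.
Chain via Stonebridge Group plc → Beacon Foods Inc. (R1): 35% × 11% × 18% = 0.693% of Redpoint Manufacturing Inc.
Direct interest in Redpoint Manufacturing Inc: 20%.
Aggregating (R2): 4.55% + 0.693% + 20% = 25.243%.
25.243% exceeds the 25% threshold by 0.243 percentage points.

0.243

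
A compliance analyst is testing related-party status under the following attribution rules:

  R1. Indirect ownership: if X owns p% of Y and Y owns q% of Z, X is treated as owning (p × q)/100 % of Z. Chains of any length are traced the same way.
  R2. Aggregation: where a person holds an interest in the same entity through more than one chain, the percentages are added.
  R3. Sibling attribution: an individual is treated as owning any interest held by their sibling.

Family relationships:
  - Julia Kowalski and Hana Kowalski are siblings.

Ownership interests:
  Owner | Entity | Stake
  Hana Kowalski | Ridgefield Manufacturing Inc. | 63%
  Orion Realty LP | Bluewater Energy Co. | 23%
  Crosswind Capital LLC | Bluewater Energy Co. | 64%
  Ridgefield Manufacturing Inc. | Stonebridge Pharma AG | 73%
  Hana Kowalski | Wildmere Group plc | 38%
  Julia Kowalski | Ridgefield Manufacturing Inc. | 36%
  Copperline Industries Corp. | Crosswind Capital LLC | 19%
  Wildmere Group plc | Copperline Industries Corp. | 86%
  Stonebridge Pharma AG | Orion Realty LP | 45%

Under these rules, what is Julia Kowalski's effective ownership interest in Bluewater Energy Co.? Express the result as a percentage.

11.453833%

By sibling attribution (R3), Julia Kowalski is treated as also owning Hana Kowalski's interest in Ridgefield Manufacturing Inc, giving 36% + 63% = 99%.
By sibling attribution (R3), Julia Kowalski is treated as owning Hana Kowalski's 38% interest in Wildmere Group plc.
Chain via Ridgefield Manufacturing Inc. → Stonebridge Pharma AG → Orion Realty LP (R1): 99% × 73% × 45% × 23% = 7.479945% of Bluewater Energy Co.
Chain via Wildmere Group plc → Copperline Industries Corp. → Crosswind Capital LLC (R1): 38% × 86% × 19% × 64% = 3.973888% of Bluewater Energy Co.
Aggregating (R2): 7.479945% + 3.973888% = 11.453833%.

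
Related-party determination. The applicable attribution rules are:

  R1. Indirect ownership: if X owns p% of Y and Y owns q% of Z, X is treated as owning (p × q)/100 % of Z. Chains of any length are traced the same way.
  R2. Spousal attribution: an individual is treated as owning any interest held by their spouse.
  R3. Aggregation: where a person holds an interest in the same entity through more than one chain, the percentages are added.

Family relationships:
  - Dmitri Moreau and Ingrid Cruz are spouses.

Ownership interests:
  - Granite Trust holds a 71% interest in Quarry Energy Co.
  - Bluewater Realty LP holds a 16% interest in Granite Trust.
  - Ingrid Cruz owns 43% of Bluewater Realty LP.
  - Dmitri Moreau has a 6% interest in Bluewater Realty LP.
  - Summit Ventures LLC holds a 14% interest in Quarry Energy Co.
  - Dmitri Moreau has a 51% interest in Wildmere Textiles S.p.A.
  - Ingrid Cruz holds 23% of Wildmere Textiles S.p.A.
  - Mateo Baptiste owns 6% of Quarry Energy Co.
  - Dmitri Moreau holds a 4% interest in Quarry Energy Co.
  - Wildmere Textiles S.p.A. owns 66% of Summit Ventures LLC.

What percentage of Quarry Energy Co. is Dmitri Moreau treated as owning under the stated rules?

By spousal attribution (R2), Dmitri Moreau is treated as also owning Ingrid Cruz's interest in Wildmere Textiles S.p.A, giving 51% + 23% = 74%.
By spousal attribution (R2), Dmitri Moreau is treated as also owning Ingrid Cruz's interest in Bluewater Realty LP, giving 6% + 43% = 49%.
Chain via Wildmere Textiles S.p.A. → Summit Ventures LLC (R1): 74% × 66% × 14% = 6.8376% of Quarry Energy Co.
Chain via Bluewater Realty LP → Granite Trust (R1): 49% × 16% × 71% = 5.5664% of Quarry Energy Co.
Direct interest in Quarry Energy Co: 4%.
Aggregating (R3): 6.8376% + 5.5664% + 4% = 16.404%.

16.404%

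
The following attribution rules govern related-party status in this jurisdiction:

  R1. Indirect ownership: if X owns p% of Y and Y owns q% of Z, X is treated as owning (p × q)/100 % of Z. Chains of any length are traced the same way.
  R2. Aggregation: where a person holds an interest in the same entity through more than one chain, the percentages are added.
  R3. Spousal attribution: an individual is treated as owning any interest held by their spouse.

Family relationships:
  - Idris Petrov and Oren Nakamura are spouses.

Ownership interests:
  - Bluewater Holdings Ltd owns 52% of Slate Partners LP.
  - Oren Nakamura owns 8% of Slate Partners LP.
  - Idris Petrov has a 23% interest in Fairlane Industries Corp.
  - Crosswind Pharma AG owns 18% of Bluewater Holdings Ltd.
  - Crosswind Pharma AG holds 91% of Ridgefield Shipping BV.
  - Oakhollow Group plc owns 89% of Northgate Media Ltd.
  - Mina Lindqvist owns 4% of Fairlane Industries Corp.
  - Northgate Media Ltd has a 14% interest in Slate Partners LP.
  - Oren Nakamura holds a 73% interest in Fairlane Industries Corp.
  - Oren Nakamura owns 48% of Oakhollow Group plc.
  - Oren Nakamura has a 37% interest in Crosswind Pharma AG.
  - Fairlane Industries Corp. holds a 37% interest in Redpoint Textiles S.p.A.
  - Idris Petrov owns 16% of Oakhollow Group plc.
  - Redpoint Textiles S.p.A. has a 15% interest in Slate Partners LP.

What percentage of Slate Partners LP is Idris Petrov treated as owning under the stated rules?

24.7656%

By spousal attribution (R3), Idris Petrov is treated as also owning Oren Nakamura's interest in Fairlane Industries Corp, giving 23% + 73% = 96%.
By spousal attribution (R3), Idris Petrov is treated as also owning Oren Nakamura's interest in Oakhollow Group plc, giving 16% + 48% = 64%.
By spousal attribution (R3), Idris Petrov is treated as owning Oren Nakamura's 37% interest in Crosswind Pharma AG.
By spousal attribution (R3), Idris Petrov is treated as owning Oren Nakamura's 8% interest in Slate Partners LP.
Chain via Fairlane Industries Corp. → Redpoint Textiles S.p.A. (R1): 96% × 37% × 15% = 5.328% of Slate Partners LP.
Chain via Oakhollow Group plc → Northgate Media Ltd (R1): 64% × 89% × 14% = 7.9744% of Slate Partners LP.
Chain via Crosswind Pharma AG → Bluewater Holdings Ltd (R1): 37% × 18% × 52% = 3.4632% of Slate Partners LP.
Direct interest in Slate Partners LP: 8%.
Aggregating (R2): 5.328% + 7.9744% + 3.4632% + 8% = 24.7656%.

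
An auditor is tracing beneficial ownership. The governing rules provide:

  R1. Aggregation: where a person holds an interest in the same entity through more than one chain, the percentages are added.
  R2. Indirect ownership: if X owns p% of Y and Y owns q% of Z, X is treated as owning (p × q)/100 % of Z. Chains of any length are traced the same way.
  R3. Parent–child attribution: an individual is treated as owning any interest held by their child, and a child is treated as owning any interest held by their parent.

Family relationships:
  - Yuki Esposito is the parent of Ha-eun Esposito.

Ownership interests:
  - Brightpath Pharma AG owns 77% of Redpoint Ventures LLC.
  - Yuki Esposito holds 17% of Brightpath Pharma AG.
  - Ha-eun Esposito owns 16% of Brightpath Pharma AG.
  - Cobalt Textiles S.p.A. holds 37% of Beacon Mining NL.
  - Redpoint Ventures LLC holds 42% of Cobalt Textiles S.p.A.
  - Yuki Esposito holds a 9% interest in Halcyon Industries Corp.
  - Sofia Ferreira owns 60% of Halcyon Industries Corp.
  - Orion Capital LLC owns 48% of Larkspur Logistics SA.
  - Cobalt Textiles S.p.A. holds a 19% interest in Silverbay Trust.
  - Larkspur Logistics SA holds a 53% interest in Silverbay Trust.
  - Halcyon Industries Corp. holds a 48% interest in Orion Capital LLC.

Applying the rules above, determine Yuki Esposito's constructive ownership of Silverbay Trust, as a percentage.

3.126726%

By parent–child attribution (R3), Yuki Esposito is treated as also owning Ha-eun Esposito's interest in Brightpath Pharma AG, giving 17% + 16% = 33%.
Chain via Halcyon Industries Corp. → Orion Capital LLC → Larkspur Logistics SA (R2): 9% × 48% × 48% × 53% = 1.099008% of Silverbay Trust.
Chain via Brightpath Pharma AG → Redpoint Ventures LLC → Cobalt Textiles S.p.A. (R2): 33% × 77% × 42% × 19% = 2.027718% of Silverbay Trust.
Aggregating (R1): 1.099008% + 2.027718% = 3.126726%.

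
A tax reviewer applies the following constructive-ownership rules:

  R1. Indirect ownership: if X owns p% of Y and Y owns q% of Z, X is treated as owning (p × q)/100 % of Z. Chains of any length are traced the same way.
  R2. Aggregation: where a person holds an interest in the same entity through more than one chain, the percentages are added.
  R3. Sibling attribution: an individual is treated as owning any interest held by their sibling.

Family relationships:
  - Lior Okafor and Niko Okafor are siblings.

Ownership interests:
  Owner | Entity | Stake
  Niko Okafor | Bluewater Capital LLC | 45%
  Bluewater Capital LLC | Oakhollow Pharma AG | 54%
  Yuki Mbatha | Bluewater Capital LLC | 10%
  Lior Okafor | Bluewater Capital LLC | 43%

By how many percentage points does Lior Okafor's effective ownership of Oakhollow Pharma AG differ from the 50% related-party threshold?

By sibling attribution (R3), Lior Okafor is treated as also owning Niko Okafor's interest in Bluewater Capital LLC, giving 43% + 45% = 88%.
Chain via Bluewater Capital LLC (R1): 88% × 54% = 47.52% of Oakhollow Pharma AG.
47.52% falls short of the 50% threshold by 2.48 percentage points.

2.48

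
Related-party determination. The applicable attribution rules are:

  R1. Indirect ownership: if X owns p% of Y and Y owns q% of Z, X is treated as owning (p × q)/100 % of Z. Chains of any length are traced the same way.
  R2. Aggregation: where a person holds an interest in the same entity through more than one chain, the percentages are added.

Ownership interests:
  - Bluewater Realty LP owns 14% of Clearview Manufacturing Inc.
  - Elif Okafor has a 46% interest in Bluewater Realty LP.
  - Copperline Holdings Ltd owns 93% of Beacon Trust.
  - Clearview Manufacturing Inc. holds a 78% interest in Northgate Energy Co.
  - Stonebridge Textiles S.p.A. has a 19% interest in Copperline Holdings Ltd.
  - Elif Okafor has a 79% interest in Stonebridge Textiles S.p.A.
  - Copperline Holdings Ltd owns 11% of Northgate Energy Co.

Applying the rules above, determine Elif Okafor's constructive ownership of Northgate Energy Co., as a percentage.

Chain via Stonebridge Textiles S.p.A. → Copperline Holdings Ltd (R1): 79% × 19% × 11% = 1.6511% of Northgate Energy Co.
Chain via Bluewater Realty LP → Clearview Manufacturing Inc. (R1): 46% × 14% × 78% = 5.0232% of Northgate Energy Co.
Aggregating (R2): 1.6511% + 5.0232% = 6.6743%.

6.6743%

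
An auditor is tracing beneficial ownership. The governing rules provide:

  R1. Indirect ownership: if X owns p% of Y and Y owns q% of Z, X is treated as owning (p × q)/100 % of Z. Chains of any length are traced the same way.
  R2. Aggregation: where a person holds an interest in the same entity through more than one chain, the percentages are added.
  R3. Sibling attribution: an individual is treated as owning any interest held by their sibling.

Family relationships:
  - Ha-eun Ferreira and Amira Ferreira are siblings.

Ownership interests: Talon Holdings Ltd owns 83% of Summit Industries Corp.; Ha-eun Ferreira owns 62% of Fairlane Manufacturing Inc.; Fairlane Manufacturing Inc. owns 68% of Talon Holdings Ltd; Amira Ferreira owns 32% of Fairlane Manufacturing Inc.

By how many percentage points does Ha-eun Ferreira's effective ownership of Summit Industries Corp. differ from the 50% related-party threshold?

By sibling attribution (R3), Ha-eun Ferreira is treated as also owning Amira Ferreira's interest in Fairlane Manufacturing Inc, giving 62% + 32% = 94%.
Chain via Fairlane Manufacturing Inc. → Talon Holdings Ltd (R1): 94% × 68% × 83% = 53.0536% of Summit Industries Corp.
53.0536% exceeds the 50% threshold by 3.0536 percentage points.

3.0536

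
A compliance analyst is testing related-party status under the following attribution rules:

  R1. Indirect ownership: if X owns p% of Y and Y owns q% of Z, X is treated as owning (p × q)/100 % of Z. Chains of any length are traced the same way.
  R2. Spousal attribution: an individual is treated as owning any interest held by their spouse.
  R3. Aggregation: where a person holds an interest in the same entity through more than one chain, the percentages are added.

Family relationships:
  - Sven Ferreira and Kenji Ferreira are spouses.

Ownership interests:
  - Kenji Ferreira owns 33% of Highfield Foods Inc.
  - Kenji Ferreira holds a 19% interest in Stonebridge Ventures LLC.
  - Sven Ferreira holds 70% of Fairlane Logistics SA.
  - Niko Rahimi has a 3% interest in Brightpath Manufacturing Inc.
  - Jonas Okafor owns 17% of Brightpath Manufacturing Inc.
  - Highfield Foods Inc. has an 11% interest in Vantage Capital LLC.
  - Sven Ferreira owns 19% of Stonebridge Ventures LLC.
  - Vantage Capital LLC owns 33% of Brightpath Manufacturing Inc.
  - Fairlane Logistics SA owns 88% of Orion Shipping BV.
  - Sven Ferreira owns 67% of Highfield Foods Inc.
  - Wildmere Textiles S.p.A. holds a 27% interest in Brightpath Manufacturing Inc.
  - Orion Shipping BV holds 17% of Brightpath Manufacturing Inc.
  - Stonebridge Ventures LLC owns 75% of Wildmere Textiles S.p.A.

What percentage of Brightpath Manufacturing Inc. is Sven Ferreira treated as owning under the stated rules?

21.797%

By spousal attribution (R2), Sven Ferreira is treated as also owning Kenji Ferreira's interest in Stonebridge Ventures LLC, giving 19% + 19% = 38%.
By spousal attribution (R2), Sven Ferreira is treated as also owning Kenji Ferreira's interest in Highfield Foods Inc, giving 67% + 33% = 100%.
Chain via Stonebridge Ventures LLC → Wildmere Textiles S.p.A. (R1): 38% × 75% × 27% = 7.695% of Brightpath Manufacturing Inc.
Chain via Fairlane Logistics SA → Orion Shipping BV (R1): 70% × 88% × 17% = 10.472% of Brightpath Manufacturing Inc.
Chain via Highfield Foods Inc. → Vantage Capital LLC (R1): 100% × 11% × 33% = 3.63% of Brightpath Manufacturing Inc.
Aggregating (R3): 7.695% + 10.472% + 3.63% = 21.797%.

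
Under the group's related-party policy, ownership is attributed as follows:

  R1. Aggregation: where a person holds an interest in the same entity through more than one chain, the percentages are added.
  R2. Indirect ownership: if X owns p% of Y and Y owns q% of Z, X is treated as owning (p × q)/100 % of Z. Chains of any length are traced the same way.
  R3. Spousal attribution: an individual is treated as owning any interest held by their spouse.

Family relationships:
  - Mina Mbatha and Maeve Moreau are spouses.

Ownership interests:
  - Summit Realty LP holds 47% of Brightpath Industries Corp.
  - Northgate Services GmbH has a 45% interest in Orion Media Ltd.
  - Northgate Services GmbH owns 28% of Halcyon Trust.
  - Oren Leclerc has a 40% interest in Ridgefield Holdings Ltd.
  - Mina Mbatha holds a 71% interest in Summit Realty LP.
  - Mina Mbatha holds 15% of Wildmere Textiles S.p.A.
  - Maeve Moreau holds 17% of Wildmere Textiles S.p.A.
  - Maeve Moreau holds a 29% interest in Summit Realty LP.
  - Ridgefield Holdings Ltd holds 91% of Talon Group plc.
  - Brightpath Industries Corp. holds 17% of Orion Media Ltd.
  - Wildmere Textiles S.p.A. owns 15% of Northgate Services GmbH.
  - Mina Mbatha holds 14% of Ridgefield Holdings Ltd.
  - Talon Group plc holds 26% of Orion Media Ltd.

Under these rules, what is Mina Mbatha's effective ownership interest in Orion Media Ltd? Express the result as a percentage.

By spousal attribution (R3), Mina Mbatha is treated as also owning Maeve Moreau's interest in Summit Realty LP, giving 71% + 29% = 100%.
By spousal attribution (R3), Mina Mbatha is treated as also owning Maeve Moreau's interest in Wildmere Textiles S.p.A, giving 15% + 17% = 32%.
Chain via Summit Realty LP → Brightpath Industries Corp. (R2): 100% × 47% × 17% = 7.99% of Orion Media Ltd.
Chain via Wildmere Textiles S.p.A. → Northgate Services GmbH (R2): 32% × 15% × 45% = 2.16% of Orion Media Ltd.
Chain via Ridgefield Holdings Ltd → Talon Group plc (R2): 14% × 91% × 26% = 3.3124% of Orion Media Ltd.
Aggregating (R1): 7.99% + 2.16% + 3.3124% = 13.4624%.

13.4624%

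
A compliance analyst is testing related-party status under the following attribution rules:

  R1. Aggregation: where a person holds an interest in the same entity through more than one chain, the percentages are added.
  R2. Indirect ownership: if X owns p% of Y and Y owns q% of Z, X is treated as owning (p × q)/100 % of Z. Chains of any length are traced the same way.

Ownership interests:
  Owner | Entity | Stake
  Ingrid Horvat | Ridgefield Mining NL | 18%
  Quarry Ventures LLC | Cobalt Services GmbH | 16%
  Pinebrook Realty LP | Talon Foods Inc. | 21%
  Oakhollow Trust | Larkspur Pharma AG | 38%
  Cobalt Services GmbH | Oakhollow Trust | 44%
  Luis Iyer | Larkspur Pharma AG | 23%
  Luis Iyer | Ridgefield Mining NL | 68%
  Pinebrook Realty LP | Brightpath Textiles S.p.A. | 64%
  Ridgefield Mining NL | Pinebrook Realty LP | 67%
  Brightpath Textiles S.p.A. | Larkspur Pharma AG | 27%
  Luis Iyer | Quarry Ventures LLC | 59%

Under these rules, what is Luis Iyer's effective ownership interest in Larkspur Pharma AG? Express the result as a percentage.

32.451136%

Chain via Quarry Ventures LLC → Cobalt Services GmbH → Oakhollow Trust (R2): 59% × 16% × 44% × 38% = 1.578368% of Larkspur Pharma AG.
Chain via Ridgefield Mining NL → Pinebrook Realty LP → Brightpath Textiles S.p.A. (R2): 68% × 67% × 64% × 27% = 7.872768% of Larkspur Pharma AG.
Direct interest in Larkspur Pharma AG: 23%.
Aggregating (R1): 1.578368% + 7.872768% + 23% = 32.451136%.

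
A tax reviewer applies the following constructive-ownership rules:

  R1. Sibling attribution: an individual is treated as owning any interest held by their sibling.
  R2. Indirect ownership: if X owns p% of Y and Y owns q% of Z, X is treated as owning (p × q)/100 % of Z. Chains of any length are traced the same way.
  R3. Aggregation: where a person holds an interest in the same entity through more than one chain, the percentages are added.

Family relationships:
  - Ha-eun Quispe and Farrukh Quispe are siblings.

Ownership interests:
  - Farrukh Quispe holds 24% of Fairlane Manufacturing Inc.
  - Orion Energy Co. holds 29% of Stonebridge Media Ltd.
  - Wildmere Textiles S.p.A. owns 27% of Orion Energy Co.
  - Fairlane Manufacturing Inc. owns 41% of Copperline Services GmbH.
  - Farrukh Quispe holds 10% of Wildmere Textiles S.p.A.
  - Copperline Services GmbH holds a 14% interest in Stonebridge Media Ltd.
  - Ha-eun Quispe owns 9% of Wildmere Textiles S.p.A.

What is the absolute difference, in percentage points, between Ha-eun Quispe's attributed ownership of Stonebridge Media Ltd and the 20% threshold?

By sibling attribution (R1), Ha-eun Quispe is treated as also owning Farrukh Quispe's interest in Wildmere Textiles S.p.A, giving 9% + 10% = 19%.
By sibling attribution (R1), Ha-eun Quispe is treated as owning Farrukh Quispe's 24% interest in Fairlane Manufacturing Inc.
Chain via Wildmere Textiles S.p.A. → Orion Energy Co. (R2): 19% × 27% × 29% = 1.4877% of Stonebridge Media Ltd.
Chain via Fairlane Manufacturing Inc. → Copperline Services GmbH (R2): 24% × 41% × 14% = 1.3776% of Stonebridge Media Ltd.
Aggregating (R3): 1.4877% + 1.3776% = 2.8653%.
2.8653% falls short of the 20% threshold by 17.1347 percentage points.

17.1347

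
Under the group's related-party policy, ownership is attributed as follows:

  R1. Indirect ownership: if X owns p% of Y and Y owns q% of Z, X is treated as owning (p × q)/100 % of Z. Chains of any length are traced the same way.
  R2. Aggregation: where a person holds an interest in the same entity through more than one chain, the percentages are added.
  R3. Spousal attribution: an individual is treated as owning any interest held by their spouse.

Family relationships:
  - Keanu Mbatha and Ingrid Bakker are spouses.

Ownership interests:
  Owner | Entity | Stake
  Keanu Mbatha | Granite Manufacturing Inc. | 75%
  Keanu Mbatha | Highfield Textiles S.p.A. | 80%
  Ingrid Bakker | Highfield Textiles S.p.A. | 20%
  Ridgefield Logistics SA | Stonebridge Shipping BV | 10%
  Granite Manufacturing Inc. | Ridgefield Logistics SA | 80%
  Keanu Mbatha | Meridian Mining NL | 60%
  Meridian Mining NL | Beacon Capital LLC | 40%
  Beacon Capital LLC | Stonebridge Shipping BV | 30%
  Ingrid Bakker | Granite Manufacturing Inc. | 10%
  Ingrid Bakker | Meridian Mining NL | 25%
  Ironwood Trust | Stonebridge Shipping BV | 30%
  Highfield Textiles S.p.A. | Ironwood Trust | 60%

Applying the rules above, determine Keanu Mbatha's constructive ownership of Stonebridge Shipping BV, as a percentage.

By spousal attribution (R3), Keanu Mbatha is treated as also owning Ingrid Bakker's interest in Highfield Textiles S.p.A, giving 80% + 20% = 100%.
By spousal attribution (R3), Keanu Mbatha is treated as also owning Ingrid Bakker's interest in Meridian Mining NL, giving 60% + 25% = 85%.
By spousal attribution (R3), Keanu Mbatha is treated as also owning Ingrid Bakker's interest in Granite Manufacturing Inc, giving 75% + 10% = 85%.
Chain via Highfield Textiles S.p.A. → Ironwood Trust (R1): 100% × 60% × 30% = 18% of Stonebridge Shipping BV.
Chain via Meridian Mining NL → Beacon Capital LLC (R1): 85% × 40% × 30% = 10.2% of Stonebridge Shipping BV.
Chain via Granite Manufacturing Inc. → Ridgefield Logistics SA (R1): 85% × 80% × 10% = 6.8% of Stonebridge Shipping BV.
Aggregating (R2): 18% + 10.2% + 6.8% = 35%.

35%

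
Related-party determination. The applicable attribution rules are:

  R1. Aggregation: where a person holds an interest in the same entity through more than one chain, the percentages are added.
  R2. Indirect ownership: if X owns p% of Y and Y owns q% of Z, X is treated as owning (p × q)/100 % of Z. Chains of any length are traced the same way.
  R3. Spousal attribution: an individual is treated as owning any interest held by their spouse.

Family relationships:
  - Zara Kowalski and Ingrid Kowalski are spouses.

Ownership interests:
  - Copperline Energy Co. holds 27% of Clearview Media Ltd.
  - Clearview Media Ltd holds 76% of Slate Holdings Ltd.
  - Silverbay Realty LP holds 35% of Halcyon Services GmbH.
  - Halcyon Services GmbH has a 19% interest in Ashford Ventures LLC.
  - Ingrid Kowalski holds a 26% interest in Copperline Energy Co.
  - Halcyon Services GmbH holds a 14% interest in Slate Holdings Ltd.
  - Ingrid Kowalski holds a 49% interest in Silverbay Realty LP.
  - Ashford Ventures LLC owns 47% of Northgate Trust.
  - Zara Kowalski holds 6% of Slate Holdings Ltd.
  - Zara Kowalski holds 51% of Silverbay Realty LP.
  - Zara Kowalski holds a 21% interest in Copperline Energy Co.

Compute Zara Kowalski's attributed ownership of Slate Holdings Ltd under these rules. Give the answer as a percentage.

20.5444%

By spousal attribution (R3), Zara Kowalski is treated as also owning Ingrid Kowalski's interest in Silverbay Realty LP, giving 51% + 49% = 100%.
By spousal attribution (R3), Zara Kowalski is treated as also owning Ingrid Kowalski's interest in Copperline Energy Co, giving 21% + 26% = 47%.
Chain via Silverbay Realty LP → Halcyon Services GmbH (R2): 100% × 35% × 14% = 4.9% of Slate Holdings Ltd.
Chain via Copperline Energy Co. → Clearview Media Ltd (R2): 47% × 27% × 76% = 9.6444% of Slate Holdings Ltd.
Direct interest in Slate Holdings Ltd: 6%.
Aggregating (R1): 4.9% + 9.6444% + 6% = 20.5444%.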